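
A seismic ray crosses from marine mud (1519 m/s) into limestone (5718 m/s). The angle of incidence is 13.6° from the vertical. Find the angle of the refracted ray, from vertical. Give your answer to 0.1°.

sin θ₁/V₁ = sin θ₂/V₂ ⇒ sin θ₂ = 5718·sin 13.6°/1519 = 5718·0.2351/1519 = 0.8851.
θ₂ = sin⁻¹(0.8851) = 62.27° (from vertical).

62.3°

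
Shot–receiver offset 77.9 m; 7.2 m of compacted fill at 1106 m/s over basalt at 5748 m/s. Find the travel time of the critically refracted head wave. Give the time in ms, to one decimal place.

θ_c = arcsin(V₁/V₂) = arcsin(1106/5748) = 11.09°, cos θ_c = 0.9813.
Intercept time tᵢ = 2h cos θ_c / V₁ = 2·7.2·0.9813/1106 = 0.01278 s.
t = x/V₂ + tᵢ = 77.9/5748 + 0.01278 = 0.02633 s.

26.3 ms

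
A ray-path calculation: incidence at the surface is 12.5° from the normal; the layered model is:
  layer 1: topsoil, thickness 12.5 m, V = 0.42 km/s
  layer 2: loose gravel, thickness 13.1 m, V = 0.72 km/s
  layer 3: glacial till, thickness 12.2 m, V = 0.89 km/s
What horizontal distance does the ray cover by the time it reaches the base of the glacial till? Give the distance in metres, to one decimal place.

14.3 m

Apply Snell's law at each interface; in layer i the horizontal offset is hᵢ·tan θᵢ.
Layer 1: θ = 12.50°; offset = 12.5·tan 12.50° = 2.771 m.
Layer 2: sin θ = 0.72·sin 12.5°/0.42 = 0.3710, θ = 21.78°; offset = 13.1·tan 21.78° = 5.234 m.
Layer 3: sin θ = 0.89·sin 12.5°/0.42 = 0.4586, θ = 27.30°; offset = 12.2·tan 27.30° = 6.297 m.
Total horizontal offset = 14.302 m.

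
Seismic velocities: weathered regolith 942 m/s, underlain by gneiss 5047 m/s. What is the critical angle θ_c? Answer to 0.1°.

10.8°

Critical incidence: sin θ_c = V₁/V₂ = 942/5047 = 0.1866.
θ_c = arcsin 0.1866 = 10.76°.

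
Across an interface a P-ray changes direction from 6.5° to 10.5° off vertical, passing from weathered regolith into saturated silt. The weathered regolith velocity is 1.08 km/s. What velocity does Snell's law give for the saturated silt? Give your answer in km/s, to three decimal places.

1.739 km/s

sin 6.5° = 0.1132; sin 10.5° = 0.1822.
V₂ = V₁·(sin θ₂/sin θ₁) = 1.08·(0.1822/0.1132) = 1.739 km/s.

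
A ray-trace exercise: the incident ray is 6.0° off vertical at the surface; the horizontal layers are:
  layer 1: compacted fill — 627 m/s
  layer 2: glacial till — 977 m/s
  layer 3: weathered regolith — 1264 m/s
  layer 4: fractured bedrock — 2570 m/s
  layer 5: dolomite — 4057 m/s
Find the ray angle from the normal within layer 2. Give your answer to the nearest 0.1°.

9.4°

Snell's law across each interface conserves sin θ / V, so sin θ_2 = V_2·sin θ₁/V₁.
sin θ_2 = 977 × sin 6.0° / 627 = 0.1629.
θ_2 = 9.37° from the vertical.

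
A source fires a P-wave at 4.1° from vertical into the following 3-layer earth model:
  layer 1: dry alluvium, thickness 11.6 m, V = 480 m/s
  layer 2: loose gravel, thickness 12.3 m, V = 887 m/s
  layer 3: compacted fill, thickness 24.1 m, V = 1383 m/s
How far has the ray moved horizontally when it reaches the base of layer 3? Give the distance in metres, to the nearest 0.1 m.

Apply Snell's law at each interface; in layer i the horizontal offset is hᵢ·tan θᵢ.
Layer 1: θ = 4.10°; offset = 11.6·tan 4.10° = 0.831 m.
Layer 2: sin θ = 887·sin 4.1°/480 = 0.1321, θ = 7.59°; offset = 12.3·tan 7.59° = 1.639 m.
Layer 3: sin θ = 1383·sin 4.1°/480 = 0.2060, θ = 11.89°; offset = 24.1·tan 11.89° = 5.073 m.
Summing the layer offsets gives 7.544 m.

7.5 m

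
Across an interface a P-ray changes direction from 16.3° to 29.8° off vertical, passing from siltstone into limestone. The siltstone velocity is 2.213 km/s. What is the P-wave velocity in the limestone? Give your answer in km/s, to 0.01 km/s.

3.92 km/s

Snell's law: sin 16.3°/V₁ = sin 29.8°/V₂.
V₂ = V₁·sin 29.8°/sin 16.3° = 2.213 × 1.7707 = 3.92 km/s.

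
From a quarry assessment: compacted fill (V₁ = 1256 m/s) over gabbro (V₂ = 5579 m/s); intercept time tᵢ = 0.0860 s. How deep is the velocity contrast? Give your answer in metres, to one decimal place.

θ_c = arcsin(1256/5579) = 13.01°; cos θ_c = 0.9743.
tᵢ = 2h cos θ_c/V₁ ⇒ h = tᵢ·V₁/(2 cos θ_c) = 0.086·1256/(2·0.9743) = 55.43 m.

55.4 m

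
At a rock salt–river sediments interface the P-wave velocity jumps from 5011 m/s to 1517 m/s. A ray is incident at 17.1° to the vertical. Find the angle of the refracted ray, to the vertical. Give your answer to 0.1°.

5.1°

sin θ₁/V₁ = sin θ₂/V₂ ⇒ sin θ₂ = 1517·sin 17.1°/5011 = 1517·0.2940/5011 = 0.0890.
θ₂ = arcsin 0.0890 = 5.11° from the normal.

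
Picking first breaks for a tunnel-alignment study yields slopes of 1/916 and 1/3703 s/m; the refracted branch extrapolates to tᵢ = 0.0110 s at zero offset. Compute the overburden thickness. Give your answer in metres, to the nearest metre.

h = tᵢ·V₁·V₂ / (2·√(V₂²−V₁²)).
√(V₂²−V₁²) = √(3703² − 916²) = 3587.9 m/s.
h = 0.011 s × 916 × 3703 / (2 × 3587.9) = 5.20 m.

5 m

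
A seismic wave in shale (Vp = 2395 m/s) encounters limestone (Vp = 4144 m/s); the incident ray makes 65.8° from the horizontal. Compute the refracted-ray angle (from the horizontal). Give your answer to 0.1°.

44.8°

Angle from the normal: 90° − 65.8° = 24.2°.
Snell's law: sin θ₂ = (V₂/V₁)·sin θ₁ = (4144/2395)·sin 24.2° = 0.7093.
θ₂ = sin⁻¹(0.7093) = 45.18° (from vertical).
From the interface: 90° − 45.18° = 44.82°.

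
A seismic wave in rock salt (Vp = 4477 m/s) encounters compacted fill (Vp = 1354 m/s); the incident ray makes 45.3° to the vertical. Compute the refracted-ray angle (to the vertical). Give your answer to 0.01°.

sin θ₁/V₁ = sin θ₂/V₂ ⇒ sin θ₂ = 1354·sin 45.3°/4477 = 1354·0.7108/4477 = 0.2150.
θ₂ = sin⁻¹(0.2150) = 12.41° (from vertical).

12.41°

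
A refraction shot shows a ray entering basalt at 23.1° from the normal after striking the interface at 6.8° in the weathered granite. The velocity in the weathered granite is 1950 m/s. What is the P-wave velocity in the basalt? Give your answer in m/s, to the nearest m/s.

6461 m/s

Snell's law: sin 6.8°/V₁ = sin 23.1°/V₂.
V₂ = V₁·sin 23.1°/sin 6.8° = 1950 × 3.3135 = 6461.42 m/s.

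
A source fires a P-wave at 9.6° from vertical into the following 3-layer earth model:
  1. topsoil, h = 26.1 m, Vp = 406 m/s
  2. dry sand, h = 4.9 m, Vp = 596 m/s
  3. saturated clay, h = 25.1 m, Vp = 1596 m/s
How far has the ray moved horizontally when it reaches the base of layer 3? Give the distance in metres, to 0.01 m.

Apply Snell's law at each interface; in layer i the horizontal offset is hᵢ·tan θᵢ.
Layer 1: θ = 9.60°; offset = 26.1·tan 9.60° = 4.4145 m.
Layer 2: sin θ = 596·sin 9.6°/406 = 0.2448, θ = 14.17°; offset = 4.9·tan 14.17° = 1.2372 m.
Layer 3: sin θ = 1596·sin 9.6°/406 = 0.6556, θ = 40.96°; offset = 25.1·tan 40.96° = 21.7908 m.
Summing the layer offsets gives 27.4425 m.

27.44 m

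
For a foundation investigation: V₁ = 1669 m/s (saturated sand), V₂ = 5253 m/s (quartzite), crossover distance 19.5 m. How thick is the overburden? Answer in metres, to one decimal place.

7.0 m

x_cross = 2h·√((V₂+V₁)/(V₂−V₁)) → h = x_cross / (2·√((V₂+V₁)/(V₂−V₁))).
√((V₂+V₁)/(V₂−V₁)) = √((5253+1669)/(5253−1669)) = 1.3897.
h = 19.5 / (2·1.3897) = 7.02 m.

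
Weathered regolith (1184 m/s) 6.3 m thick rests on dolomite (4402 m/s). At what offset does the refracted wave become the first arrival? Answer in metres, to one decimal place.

x_cross = 2h·√((V₂+V₁)/(V₂−V₁)).
(V₂+V₁)/(V₂−V₁) = (4402+1184)/(4402−1184) = 1.7359; √ = 1.3175.
x_cross = 2·6.3·1.3175 = 16.60 m.

16.6 m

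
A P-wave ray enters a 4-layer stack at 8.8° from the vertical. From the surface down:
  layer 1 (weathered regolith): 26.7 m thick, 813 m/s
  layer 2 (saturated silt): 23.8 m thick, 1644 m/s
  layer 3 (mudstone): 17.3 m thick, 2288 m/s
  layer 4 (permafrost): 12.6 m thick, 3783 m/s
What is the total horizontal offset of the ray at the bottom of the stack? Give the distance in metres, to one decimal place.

Apply Snell's law at each interface; in layer i the horizontal offset is hᵢ·tan θᵢ.
Layer 1: θ = 8.80°; offset = 26.7·tan 8.80° = 4.133 m.
Layer 2: sin θ = 1644·sin 8.8°/813 = 0.3094, θ = 18.02°; offset = 23.8·tan 18.02° = 7.743 m.
Layer 3: sin θ = 2288·sin 8.8°/813 = 0.4305, θ = 25.50°; offset = 17.3·tan 25.50° = 8.252 m.
Layer 4: sin θ = 3783·sin 8.8°/813 = 0.7119, θ = 45.39°; offset = 12.6·tan 45.39° = 12.771 m.
Σ offsets = 32.900 m.

32.9 m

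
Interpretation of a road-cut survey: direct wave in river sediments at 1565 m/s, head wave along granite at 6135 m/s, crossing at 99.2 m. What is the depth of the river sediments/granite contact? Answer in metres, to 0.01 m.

h = (x_cross/2)·√((V₂−V₁)/(V₂+V₁)).
(V₂−V₁)/(V₂+V₁) = (6135−1565)/(6135+1565) = 0.5935; √ = 0.7704.
h = (99.2/2)·0.7704 = 38.21 m.

38.21 m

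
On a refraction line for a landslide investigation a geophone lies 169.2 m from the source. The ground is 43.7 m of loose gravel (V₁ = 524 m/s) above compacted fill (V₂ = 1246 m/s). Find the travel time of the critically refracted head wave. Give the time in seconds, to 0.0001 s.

0.2871 s

θ_c = arcsin(V₁/V₂) = arcsin(524/1246) = 24.87°, cos θ_c = 0.9073.
Intercept time tᵢ = 2h cos θ_c / V₁ = 2·43.7·0.9073/524 = 0.15133 s.
t = x/V₂ + tᵢ = 169.2/1246 + 0.15133 = 0.28712 s.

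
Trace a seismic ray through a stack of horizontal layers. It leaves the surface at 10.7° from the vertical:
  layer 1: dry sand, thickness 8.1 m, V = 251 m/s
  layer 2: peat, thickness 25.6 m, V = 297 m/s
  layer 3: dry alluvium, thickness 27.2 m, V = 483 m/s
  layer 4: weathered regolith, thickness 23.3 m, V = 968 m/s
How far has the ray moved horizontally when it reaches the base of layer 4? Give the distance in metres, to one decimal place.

Apply Snell's law at each interface; in layer i the horizontal offset is hᵢ·tan θᵢ.
Layer 1: θ = 10.70°; offset = 8.1·tan 10.70° = 1.531 m.
Layer 2: sin θ = 297·sin 10.7°/251 = 0.2197, θ = 12.69°; offset = 25.6·tan 12.69° = 5.765 m.
Layer 3: sin θ = 483·sin 10.7°/251 = 0.3573, θ = 20.93°; offset = 27.2·tan 20.93° = 10.405 m.
Layer 4: sin θ = 968·sin 10.7°/251 = 0.7160, θ = 45.73°; offset = 23.3·tan 45.73° = 23.900 m.
Summing the layer offsets gives 41.600 m.

41.6 m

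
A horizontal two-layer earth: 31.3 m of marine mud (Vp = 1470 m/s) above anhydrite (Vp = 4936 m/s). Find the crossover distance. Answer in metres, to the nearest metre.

θ_c = arcsin(1470/4936) = 17.33°, so cos θ_c = 0.9546 and tᵢ = 2h cos θ_c/V₁ = 0.0407 s.
At crossover x/V₁ = x/V₂ + tᵢ ⇒ x = tᵢ/(1/V₁ − 1/V₂) = 0.04065/(6.8027e-04 − 2.0259e-04) = 85.10 m.

85 m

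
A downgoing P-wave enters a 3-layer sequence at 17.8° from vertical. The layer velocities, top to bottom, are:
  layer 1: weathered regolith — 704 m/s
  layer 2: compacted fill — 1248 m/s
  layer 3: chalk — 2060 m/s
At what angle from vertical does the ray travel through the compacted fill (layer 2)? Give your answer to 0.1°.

32.8°

Snell's law across each interface conserves sin θ / V, so sin θ_2 = V_2·sin θ₁/V₁.
sin θ_2 = 1248 × sin 17.8° / 704 = 0.5419.
θ_2 = arcsin 0.5419 = 32.81°.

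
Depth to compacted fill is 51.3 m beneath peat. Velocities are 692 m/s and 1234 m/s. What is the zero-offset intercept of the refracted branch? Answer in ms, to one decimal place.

122.8 ms

tᵢ = 2h·√(V₂²−V₁²)/(V₁V₂).
√(V₂²−V₁²) = √(1234²−692²) = 1021.7 m/s.
tᵢ = 2·51.3·1021.7/(692·1234) = 0.12276 s.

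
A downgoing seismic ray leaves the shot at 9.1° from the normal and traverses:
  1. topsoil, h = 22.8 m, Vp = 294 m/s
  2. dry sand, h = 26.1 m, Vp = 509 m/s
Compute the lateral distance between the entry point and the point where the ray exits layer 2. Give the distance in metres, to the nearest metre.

Ray parameter p = sin 9.1° / 294 m/s = 5.3795e-04 s/m.
Layer 1: θ = 9.10°; offset = 22.8·tan 9.10° = 3.652 m.
Layer 2: sin θ = p·509 = 0.2738 → θ = 15.89°; offset = 26.1·tan 15.89° = 7.431 m.
Summing the layer offsets gives 11.083 m.

11 m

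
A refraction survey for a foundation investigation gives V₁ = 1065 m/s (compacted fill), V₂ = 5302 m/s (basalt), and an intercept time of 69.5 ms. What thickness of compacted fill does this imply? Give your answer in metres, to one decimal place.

37.8 m

θ_c = arcsin(1065/5302) = 11.59°; cos θ_c = 0.9796.
tᵢ = 2h cos θ_c/V₁ ⇒ h = tᵢ·V₁/(2 cos θ_c) = 0.0695·1065/(2·0.9796) = 37.78 m.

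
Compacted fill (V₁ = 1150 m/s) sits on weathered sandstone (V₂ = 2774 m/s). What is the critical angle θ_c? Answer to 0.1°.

24.5°

At critical incidence the refracted ray runs along the interface (θ₂ = 90°), so sin θ_c = V₁/V₂.
θ_c = arcsin(1150/2774) = arcsin 0.4146 = 24.49°.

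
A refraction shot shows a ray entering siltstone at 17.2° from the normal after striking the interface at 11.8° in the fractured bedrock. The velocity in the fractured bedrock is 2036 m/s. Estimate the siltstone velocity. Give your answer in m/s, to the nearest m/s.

sin 11.8° = 0.2045; sin 17.2° = 0.2957.
V₂ = V₁·(sin θ₂/sin θ₁) = 2036·(0.2957/0.2045) = 2944.12 m/s.

2944 m/s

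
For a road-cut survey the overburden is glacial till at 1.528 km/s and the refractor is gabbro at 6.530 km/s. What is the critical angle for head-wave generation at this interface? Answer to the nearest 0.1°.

13.5°

Critical incidence: sin θ_c = V₁/V₂ = 1.528/6.530 = 0.2340.
θ_c = arcsin 0.2340 = 13.53°.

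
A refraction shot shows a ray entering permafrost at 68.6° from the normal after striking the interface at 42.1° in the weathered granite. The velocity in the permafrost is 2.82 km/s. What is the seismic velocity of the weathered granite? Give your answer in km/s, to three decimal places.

2.031 km/s

Snell's law: sin 42.1°/V₁ = sin 68.6°/V₂.
V₁ = V₂·sin 42.1°/sin 68.6° = 2.82 × 0.7201 = 2.031 km/s.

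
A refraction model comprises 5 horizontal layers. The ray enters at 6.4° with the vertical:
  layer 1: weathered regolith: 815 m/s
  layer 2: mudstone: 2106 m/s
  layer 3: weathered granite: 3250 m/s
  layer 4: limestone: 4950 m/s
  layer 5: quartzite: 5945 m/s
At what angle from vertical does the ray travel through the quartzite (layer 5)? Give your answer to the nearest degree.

54°

Ray parameter p = sin 6.4° / 815 = 1.3677e-04 s/m.
sin θ_5 = p·V_5 = 1.3677e-04 × 5945 = 0.8131.
θ_5 = arcsin 0.8131 = 54.40°.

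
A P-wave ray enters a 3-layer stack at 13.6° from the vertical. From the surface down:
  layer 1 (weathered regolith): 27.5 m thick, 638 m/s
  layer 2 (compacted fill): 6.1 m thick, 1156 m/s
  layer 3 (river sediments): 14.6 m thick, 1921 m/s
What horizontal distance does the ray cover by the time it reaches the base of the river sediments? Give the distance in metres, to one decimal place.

Apply Snell's law at each interface; in layer i the horizontal offset is hᵢ·tan θᵢ.
Layer 1: θ = 13.60°; offset = 27.5·tan 13.60° = 6.653 m.
Layer 2: sin θ = 1156·sin 13.6°/638 = 0.4261, θ = 25.22°; offset = 6.1·tan 25.22° = 2.873 m.
Layer 3: sin θ = 1921·sin 13.6°/638 = 0.7080, θ = 45.07°; offset = 14.6·tan 45.07° = 14.637 m.
Σ offsets = 24.163 m.

24.2 m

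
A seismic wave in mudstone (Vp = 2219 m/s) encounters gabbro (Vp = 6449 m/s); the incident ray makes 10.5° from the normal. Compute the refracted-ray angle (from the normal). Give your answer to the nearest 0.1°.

sin θ₁/V₁ = sin θ₂/V₂ ⇒ sin θ₂ = 6449·sin 10.5°/2219 = 6449·0.1822/2219 = 0.5296.
θ₂ = arcsin 0.5296 = 31.98° from the normal.

32.0°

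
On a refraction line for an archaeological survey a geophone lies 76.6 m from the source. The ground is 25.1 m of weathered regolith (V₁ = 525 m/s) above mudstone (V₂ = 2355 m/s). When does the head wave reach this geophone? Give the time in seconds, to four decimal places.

t = x/V₂ + 2h·√(V₂²−V₁²)/(V₁V₂).
√(V₂²−V₁²) = √(2355²−525²) = 2295.7 m/s; delay term = 2·25.1·2295.7/(525·2355) = 0.09321 s.
t = 76.6/2355 + 0.09321 = 0.12574 s.

0.1257 s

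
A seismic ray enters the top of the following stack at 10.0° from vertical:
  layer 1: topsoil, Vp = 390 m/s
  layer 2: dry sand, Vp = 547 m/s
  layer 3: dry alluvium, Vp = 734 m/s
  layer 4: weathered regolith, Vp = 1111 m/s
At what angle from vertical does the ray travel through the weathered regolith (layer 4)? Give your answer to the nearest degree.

30°

Ray parameter p = sin 10.0° / 390 = 4.4525e-04 s/m.
sin θ_4 = p·V_4 = 4.4525e-04 × 1111 = 0.4947.
θ_4 = 29.65° from the vertical.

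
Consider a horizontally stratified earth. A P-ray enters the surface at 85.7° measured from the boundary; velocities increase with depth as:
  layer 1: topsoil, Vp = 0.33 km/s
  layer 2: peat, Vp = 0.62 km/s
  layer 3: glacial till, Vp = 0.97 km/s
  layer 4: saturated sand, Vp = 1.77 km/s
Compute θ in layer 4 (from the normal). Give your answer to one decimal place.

23.7°

From the normal: θ₁ = 90° − 85.7° = 4.3°.
Ray parameter p = sin 4.3° / 0.33 = 2.2721e-01 s/km.
sin θ_4 = p·V_4 = 2.2721e-01 × 1.77 = 0.4022.
θ_4 = arcsin 0.4022 = 23.71°.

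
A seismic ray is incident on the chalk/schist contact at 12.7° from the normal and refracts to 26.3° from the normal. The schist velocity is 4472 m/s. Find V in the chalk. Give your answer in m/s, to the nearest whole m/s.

Snell's law: sin 12.7°/V₁ = sin 26.3°/V₂.
V₁ = V₂·sin 12.7°/sin 26.3° = 4472 × 0.4962 = 2218.95 m/s.

2219 m/s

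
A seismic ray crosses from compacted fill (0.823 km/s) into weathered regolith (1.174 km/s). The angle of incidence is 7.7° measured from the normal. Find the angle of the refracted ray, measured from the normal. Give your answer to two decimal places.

11.02°

Snell's law: sin θ₂ = (V₂/V₁)·sin θ₁ = (1.174/0.823)·sin 7.7° = 0.1911.
θ₂ = sin⁻¹(0.1911) = 11.02° (from vertical).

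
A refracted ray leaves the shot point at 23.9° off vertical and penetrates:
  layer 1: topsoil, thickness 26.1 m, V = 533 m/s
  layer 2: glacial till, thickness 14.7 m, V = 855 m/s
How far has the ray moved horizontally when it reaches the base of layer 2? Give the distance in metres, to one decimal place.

Apply Snell's law at each interface; in layer i the horizontal offset is hᵢ·tan θᵢ.
Layer 1: θ = 23.90°; offset = 26.1·tan 23.90° = 11.566 m.
Layer 2: sin θ = 855·sin 23.9°/533 = 0.6499, θ = 40.53°; offset = 14.7·tan 40.53° = 12.570 m.
Summing the layer offsets gives 24.136 m.

24.1 m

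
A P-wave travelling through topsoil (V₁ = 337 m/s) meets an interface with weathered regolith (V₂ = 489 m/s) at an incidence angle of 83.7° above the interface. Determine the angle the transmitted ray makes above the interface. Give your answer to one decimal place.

Angle from the normal: 90° − 83.7° = 6.3°.
sin θ₁/V₁ = sin θ₂/V₂ ⇒ sin θ₂ = 489·sin 6.3°/337 = 489·0.1097/337 = 0.1592.
θ₂ = arcsin 0.1592 = 9.16° from the normal.
From the interface: 90° − 9.16° = 80.84°.

80.8°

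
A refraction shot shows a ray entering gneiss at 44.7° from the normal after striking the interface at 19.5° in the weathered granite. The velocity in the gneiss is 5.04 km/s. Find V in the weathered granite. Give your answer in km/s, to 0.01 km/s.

Snell's law: sin 19.5°/V₁ = sin 44.7°/V₂.
V₁ = V₂·sin 19.5°/sin 44.7° = 5.04 × 0.4746 = 2.39 km/s.

2.39 km/s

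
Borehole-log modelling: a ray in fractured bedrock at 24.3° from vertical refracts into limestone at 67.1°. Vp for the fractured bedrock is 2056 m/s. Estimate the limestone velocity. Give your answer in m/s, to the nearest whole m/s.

sin 24.3° = 0.4115; sin 67.1° = 0.9212.
V₂ = V₁·(sin θ₂/sin θ₁) = 2056·(0.9212/0.4115) = 4602.41 m/s.

4602 m/s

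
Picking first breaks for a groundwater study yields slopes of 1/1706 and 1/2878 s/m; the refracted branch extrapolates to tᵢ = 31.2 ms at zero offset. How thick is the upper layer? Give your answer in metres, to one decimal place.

h = tᵢ·V₁·V₂ / (2·√(V₂²−V₁²)).
√(V₂²−V₁²) = √(2878² − 1706²) = 2317.9 m/s.
h = 0.0312 s × 1706 × 2878 / (2 × 2317.9) = 33.05 m.

33.0 m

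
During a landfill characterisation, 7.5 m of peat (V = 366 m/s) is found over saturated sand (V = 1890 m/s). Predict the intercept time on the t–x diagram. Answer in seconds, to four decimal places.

tᵢ = 2h·√(V₂²−V₁²)/(V₁V₂).
√(V₂²−V₁²) = √(1890²−366²) = 1854.2 m/s.
tᵢ = 2·7.5·1854.2/(366·1890) = 0.04021 s.

0.0402 s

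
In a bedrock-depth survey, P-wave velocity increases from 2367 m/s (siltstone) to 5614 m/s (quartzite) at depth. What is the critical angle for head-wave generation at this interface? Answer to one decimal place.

Critical incidence: sin θ_c = V₁/V₂ = 2367/5614 = 0.4216.
θ_c = arcsin 0.4216 = 24.94°.

24.9°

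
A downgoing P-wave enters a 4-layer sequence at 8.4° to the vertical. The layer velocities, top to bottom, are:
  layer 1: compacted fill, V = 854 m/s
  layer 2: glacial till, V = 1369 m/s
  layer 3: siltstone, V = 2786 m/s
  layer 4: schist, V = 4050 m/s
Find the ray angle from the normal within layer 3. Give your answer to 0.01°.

Snell's law across each interface conserves sin θ / V, so sin θ_3 = V_3·sin θ₁/V₁.
sin θ_3 = 2786 × sin 8.4° / 854 = 0.4766.
θ_3 = arcsin 0.4766 = 28.46°.

28.46°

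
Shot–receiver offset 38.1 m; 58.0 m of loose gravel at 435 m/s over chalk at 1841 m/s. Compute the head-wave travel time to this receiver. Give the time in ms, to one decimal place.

279.8 ms

θ_c = arcsin(V₁/V₂) = arcsin(435/1841) = 13.67°, cos θ_c = 0.9717.
Intercept time tᵢ = 2h cos θ_c / V₁ = 2·58.0·0.9717/435 = 0.25912 s.
t = x/V₂ + tᵢ = 38.1/1841 + 0.25912 = 0.27981 s.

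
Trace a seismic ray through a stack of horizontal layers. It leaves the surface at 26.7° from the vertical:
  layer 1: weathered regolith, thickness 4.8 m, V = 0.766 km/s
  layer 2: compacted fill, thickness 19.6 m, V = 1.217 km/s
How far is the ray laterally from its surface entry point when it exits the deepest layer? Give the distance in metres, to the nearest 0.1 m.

Apply Snell's law at each interface; in layer i the horizontal offset is hᵢ·tan θᵢ.
Layer 1: θ = 26.70°; offset = 4.8·tan 26.70° = 2.414 m.
Layer 2: sin θ = 1.217·sin 26.7°/0.766 = 0.7139, θ = 45.55°; offset = 19.6·tan 45.55° = 19.980 m.
Σ offsets = 22.394 m.

22.4 m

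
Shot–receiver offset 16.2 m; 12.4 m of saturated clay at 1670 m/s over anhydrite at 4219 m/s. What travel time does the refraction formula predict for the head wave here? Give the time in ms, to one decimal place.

θ_c = arcsin(V₁/V₂) = arcsin(1670/4219) = 23.32°, cos θ_c = 0.9183.
Intercept time tᵢ = 2h cos θ_c / V₁ = 2·12.4·0.9183/1670 = 0.01364 s.
t = x/V₂ + tᵢ = 16.2/4219 + 0.01364 = 0.01748 s.

17.5 ms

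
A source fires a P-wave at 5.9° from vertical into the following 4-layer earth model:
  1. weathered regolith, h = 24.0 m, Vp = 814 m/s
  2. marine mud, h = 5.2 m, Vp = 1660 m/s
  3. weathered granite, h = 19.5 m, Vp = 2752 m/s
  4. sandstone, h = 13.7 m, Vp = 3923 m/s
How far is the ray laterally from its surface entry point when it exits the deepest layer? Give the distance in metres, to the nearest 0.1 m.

Apply Snell's law at each interface; in layer i the horizontal offset is hᵢ·tan θᵢ.
Layer 1: θ = 5.90°; offset = 24.0·tan 5.90° = 2.480 m.
Layer 2: sin θ = 1660·sin 5.9°/814 = 0.2096, θ = 12.10°; offset = 5.2·tan 12.10° = 1.115 m.
Layer 3: sin θ = 2752·sin 5.9°/814 = 0.3475, θ = 20.34°; offset = 19.5·tan 20.34° = 7.227 m.
Layer 4: sin θ = 3923·sin 5.9°/814 = 0.4954, θ = 29.70°; offset = 13.7·tan 29.70° = 7.813 m.
Σ offsets = 18.635 m.

18.6 m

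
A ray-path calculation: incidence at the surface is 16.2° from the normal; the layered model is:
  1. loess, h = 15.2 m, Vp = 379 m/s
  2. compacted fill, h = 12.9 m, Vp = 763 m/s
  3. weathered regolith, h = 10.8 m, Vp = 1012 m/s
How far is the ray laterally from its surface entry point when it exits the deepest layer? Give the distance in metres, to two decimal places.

25.23 m

p = sin θ₁/V₁ = sin 16.2°/379 = 7.3612e-04 s/m is conserved through the stack.
Layer 1: θ = 16.20°; offset = 15.2·tan 16.20° = 4.4160 m.
Layer 2: sin θ = p·763 = 0.5617 → θ = 34.17°; offset = 12.9·tan 34.17° = 8.7572 m.
Layer 3: sin θ = p·1012 = 0.7450 → θ = 48.16°; offset = 10.8·tan 48.16° = 12.0603 m.
Summing the layer offsets gives 25.2335 m.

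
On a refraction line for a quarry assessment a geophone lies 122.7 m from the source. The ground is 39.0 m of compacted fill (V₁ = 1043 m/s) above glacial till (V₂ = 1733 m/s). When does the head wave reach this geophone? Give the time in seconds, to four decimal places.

0.1305 s

t = x/V₂ + 2h·√(V₂²−V₁²)/(V₁V₂).
√(V₂²−V₁²) = √(1733²−1043²) = 1384.0 m/s; delay term = 2·39.0·1384.0/(1043·1733) = 0.05972 s.
t = 122.7/1733 + 0.05972 = 0.13053 s.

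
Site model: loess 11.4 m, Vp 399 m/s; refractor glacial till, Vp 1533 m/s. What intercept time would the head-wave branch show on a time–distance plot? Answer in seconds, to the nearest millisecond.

0.055 s

tᵢ = 2h·√(V₂²−V₁²)/(V₁V₂).
√(V₂²−V₁²) = √(1533²−399²) = 1480.2 m/s.
tᵢ = 2·11.4·1480.2/(399·1533) = 0.05517 s.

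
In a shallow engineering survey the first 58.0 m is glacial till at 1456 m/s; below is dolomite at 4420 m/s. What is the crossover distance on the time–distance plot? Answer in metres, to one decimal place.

163.3 m

θ_c = arcsin(1456/4420) = 19.23°, so cos θ_c = 0.9442 and tᵢ = 2h cos θ_c/V₁ = 0.0752 s.
At crossover x/V₁ = x/V₂ + tᵢ ⇒ x = tᵢ/(1/V₁ − 1/V₂) = 0.07522/(6.8681e-04 − 2.2624e-04) = 163.33 m.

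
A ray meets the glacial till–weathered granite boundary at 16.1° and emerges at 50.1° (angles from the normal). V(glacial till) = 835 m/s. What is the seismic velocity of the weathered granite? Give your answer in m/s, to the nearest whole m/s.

Snell's law: sin 16.1°/V₁ = sin 50.1°/V₂.
V₂ = V₁·sin 50.1°/sin 16.1° = 835 × 2.7664 = 2309.95 m/s.

2310 m/s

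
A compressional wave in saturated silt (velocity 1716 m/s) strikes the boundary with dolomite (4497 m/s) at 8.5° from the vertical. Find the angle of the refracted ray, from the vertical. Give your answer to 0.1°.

Snell's law: sin θ₂ = (V₂/V₁)·sin θ₁ = (4497/1716)·sin 8.5° = 0.3874.
θ₂ = sin⁻¹(0.3874) = 22.79° (from vertical).

22.8°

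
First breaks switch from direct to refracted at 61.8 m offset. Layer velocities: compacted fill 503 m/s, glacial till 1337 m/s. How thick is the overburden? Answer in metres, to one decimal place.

20.8 m

h = (x_cross/2)·√((V₂−V₁)/(V₂+V₁)).
(V₂−V₁)/(V₂+V₁) = (1337−503)/(1337+503) = 0.4533; √ = 0.6732.
h = (61.8/2)·0.6732 = 20.80 m.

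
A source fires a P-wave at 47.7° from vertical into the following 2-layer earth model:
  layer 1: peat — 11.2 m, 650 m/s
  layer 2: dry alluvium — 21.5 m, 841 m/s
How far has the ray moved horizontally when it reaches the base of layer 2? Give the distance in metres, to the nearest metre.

p = sin θ₁/V₁ = sin 47.7°/650 = 1.1379e-03 s/m is conserved through the stack.
Layer 1: θ = 47.70°; offset = 11.2·tan 47.70° = 12.309 m.
Layer 2: sin θ = p·841 = 0.9570 → θ = 73.13°; offset = 21.5·tan 73.13° = 70.901 m.
Summing the layer offsets gives 83.210 m.

83 m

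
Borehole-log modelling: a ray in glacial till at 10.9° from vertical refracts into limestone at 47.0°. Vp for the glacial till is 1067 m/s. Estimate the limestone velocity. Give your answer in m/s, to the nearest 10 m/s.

sin 10.9° = 0.1891; sin 47.0° = 0.7314.
V₂ = V₁·(sin θ₂/sin θ₁) = 1067·(0.7314/0.1891) = 4126.78 m/s.

4130 m/s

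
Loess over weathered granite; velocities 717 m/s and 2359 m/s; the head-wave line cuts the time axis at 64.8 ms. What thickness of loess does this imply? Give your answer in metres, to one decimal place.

24.4 m

θ_c = arcsin(717/2359) = 17.69°; cos θ_c = 0.9527.
tᵢ = 2h cos θ_c/V₁ ⇒ h = tᵢ·V₁/(2 cos θ_c) = 0.0648·717/(2·0.9527) = 24.38 m.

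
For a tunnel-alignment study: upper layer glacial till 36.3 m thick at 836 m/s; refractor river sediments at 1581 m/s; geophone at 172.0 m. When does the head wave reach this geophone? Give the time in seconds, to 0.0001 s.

0.1825 s

θ_c = arcsin(V₁/V₂) = arcsin(836/1581) = 31.92°, cos θ_c = 0.8488.
Intercept time tᵢ = 2h cos θ_c / V₁ = 2·36.3·0.8488/836 = 0.07371 s.
t = x/V₂ + tᵢ = 172.0/1581 + 0.07371 = 0.18250 s.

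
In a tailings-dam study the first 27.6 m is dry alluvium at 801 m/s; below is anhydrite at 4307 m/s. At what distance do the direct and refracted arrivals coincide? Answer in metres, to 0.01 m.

θ_c = arcsin(801/4307) = 10.72°, so cos θ_c = 0.9826 and tᵢ = 2h cos θ_c/V₁ = 0.0677 s.
At crossover x/V₁ = x/V₂ + tᵢ ⇒ x = tᵢ/(1/V₁ − 1/V₂) = 0.06771/(1.2484e-03 − 2.3218e-04) = 66.63 m.

66.63 m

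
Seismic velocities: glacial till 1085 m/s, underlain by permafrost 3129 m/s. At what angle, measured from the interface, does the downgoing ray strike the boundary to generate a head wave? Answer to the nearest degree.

70°

Critical incidence: sin θ_c = V₁/V₂ = 1085/3129 = 0.3468.
θ_c = arcsin 0.3468 = 20.29°.
Measured from the interface: 90° − 20.29° = 69.71°.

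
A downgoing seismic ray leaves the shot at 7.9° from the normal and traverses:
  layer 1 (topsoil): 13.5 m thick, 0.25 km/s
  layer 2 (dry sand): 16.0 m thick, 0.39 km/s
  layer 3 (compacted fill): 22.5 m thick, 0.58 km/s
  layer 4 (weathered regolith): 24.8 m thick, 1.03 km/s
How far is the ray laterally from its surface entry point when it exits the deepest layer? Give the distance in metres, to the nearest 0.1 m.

30.0 m

Apply Snell's law at each interface; in layer i the horizontal offset is hᵢ·tan θᵢ.
Layer 1: θ = 7.90°; offset = 13.5·tan 7.90° = 1.873 m.
Layer 2: sin θ = 0.39·sin 7.9°/0.25 = 0.2144, θ = 12.38°; offset = 16.0·tan 12.38° = 3.512 m.
Layer 3: sin θ = 0.58·sin 7.9°/0.25 = 0.3189, θ = 18.59°; offset = 22.5·tan 18.59° = 7.570 m.
Layer 4: sin θ = 1.03·sin 7.9°/0.25 = 0.5663, θ = 34.49°; offset = 24.8·tan 34.49° = 17.039 m.
Total horizontal offset = 29.994 m.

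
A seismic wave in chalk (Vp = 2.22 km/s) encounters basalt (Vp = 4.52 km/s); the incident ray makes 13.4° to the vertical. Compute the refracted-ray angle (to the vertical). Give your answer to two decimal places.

28.15°

Snell's law: sin θ₂ = (V₂/V₁)·sin θ₁ = (4.52/2.22)·sin 13.4° = 0.4718.
θ₂ = arcsin 0.4718 = 28.15° from the normal.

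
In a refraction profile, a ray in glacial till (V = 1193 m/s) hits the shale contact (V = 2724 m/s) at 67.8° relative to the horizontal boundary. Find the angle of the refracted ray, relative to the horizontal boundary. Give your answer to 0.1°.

Convert to the normal: θ₁ = 90° − 67.8° = 22.2°.
Snell's law: sin θ₂ = (V₂/V₁)·sin θ₁ = (2724/1193)·sin 22.2° = 0.8627.
θ₂ = arcsin 0.8627 = 59.62° from the normal.
From the interface: 90° − 59.62° = 30.38°.

30.4°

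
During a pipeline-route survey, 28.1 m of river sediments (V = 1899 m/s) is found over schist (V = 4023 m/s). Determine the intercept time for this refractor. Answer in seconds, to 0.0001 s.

tᵢ = 2h·√(V₂²−V₁²)/(V₁V₂).
√(V₂²−V₁²) = √(4023²−1899²) = 3546.6 m/s.
tᵢ = 2·28.1·3546.6/(1899·4023) = 0.02609 s.

0.0261 s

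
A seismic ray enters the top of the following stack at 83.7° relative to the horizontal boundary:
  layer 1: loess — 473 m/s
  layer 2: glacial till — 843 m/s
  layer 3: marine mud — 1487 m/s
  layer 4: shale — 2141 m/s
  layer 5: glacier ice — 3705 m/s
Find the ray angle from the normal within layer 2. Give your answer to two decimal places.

From the normal: θ₁ = 90° − 83.7° = 6.3°.
Ray parameter p = sin 6.3° / 473 = 2.3200e-04 s/m.
sin θ_2 = p·V_2 = 2.3200e-04 × 843 = 0.1956.
θ_2 = 11.28° from the vertical.

11.28°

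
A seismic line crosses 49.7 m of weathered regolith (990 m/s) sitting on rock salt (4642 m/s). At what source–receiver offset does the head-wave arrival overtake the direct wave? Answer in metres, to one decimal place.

123.4 m

x_cross = 2h·√((V₂+V₁)/(V₂−V₁)).
(V₂+V₁)/(V₂−V₁) = (4642+990)/(4642−990) = 1.5422; √ = 1.2418.
x_cross = 2·49.7·1.2418 = 123.44 m.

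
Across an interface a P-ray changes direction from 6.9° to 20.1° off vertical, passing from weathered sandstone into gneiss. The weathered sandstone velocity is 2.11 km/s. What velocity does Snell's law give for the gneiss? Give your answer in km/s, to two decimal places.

6.04 km/s

sin 6.9° = 0.1201; sin 20.1° = 0.3437.
V₂ = V₁·(sin θ₂/sin θ₁) = 2.11·(0.3437/0.1201) = 6.04 km/s.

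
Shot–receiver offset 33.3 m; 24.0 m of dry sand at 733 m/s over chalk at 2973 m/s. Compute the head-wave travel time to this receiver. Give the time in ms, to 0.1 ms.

θ_c = arcsin(V₁/V₂) = arcsin(733/2973) = 14.27°, cos θ_c = 0.9691.
Intercept time tᵢ = 2h cos θ_c / V₁ = 2·24.0·0.9691/733 = 0.06346 s.
t = x/V₂ + tᵢ = 33.3/2973 + 0.06346 = 0.07466 s.

74.7 ms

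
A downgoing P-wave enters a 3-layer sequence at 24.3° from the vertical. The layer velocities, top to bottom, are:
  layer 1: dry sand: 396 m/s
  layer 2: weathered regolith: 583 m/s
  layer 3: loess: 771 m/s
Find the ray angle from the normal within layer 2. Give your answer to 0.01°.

37.29°

Snell's law across each interface conserves sin θ / V, so sin θ_2 = V_2·sin θ₁/V₁.
sin θ_2 = 583 × sin 24.3° / 396 = 0.6058.
θ_2 = arcsin 0.6058 = 37.29°.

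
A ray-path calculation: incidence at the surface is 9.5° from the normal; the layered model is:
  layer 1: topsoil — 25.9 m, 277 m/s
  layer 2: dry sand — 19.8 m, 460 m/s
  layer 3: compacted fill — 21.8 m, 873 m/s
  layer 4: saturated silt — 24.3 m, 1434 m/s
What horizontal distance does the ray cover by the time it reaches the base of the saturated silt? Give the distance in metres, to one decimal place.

p = sin θ₁/V₁ = sin 9.5°/277 = 5.9584e-04 s/m is conserved through the stack.
Layer 1: θ = 9.50°; offset = 25.9·tan 9.50° = 4.334 m.
Layer 2: sin θ = p·460 = 0.2741 → θ = 15.91°; offset = 19.8·tan 15.91° = 5.643 m.
Layer 3: sin θ = p·873 = 0.5202 → θ = 31.34°; offset = 21.8·tan 31.34° = 13.277 m.
Layer 4: sin θ = p·1434 = 0.8544 → θ = 58.70°; offset = 24.3·tan 58.70° = 39.962 m.
Summing the layer offsets gives 63.217 m.

63.2 m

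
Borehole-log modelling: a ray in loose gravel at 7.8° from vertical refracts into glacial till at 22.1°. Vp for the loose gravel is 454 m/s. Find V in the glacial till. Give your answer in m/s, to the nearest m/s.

1259 m/s

sin 7.8° = 0.1357; sin 22.1° = 0.3762.
V₂ = V₁·(sin θ₂/sin θ₁) = 454·(0.3762/0.1357) = 1258.56 m/s.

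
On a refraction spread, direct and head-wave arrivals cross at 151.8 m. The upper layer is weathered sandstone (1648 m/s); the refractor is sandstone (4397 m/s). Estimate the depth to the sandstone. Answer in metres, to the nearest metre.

h = (x_cross/2)·√((V₂−V₁)/(V₂+V₁)).
(V₂−V₁)/(V₂+V₁) = (4397−1648)/(4397+1648) = 0.4548; √ = 0.6744.
h = (151.8/2)·0.6744 = 51.18 m.

51 m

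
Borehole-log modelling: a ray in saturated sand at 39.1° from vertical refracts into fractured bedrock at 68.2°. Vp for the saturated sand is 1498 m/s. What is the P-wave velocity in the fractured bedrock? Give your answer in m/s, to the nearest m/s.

Snell's law: sin 39.1°/V₁ = sin 68.2°/V₂.
V₂ = V₁·sin 68.2°/sin 39.1° = 1498 × 1.4722 = 2205.37 m/s.

2205 m/s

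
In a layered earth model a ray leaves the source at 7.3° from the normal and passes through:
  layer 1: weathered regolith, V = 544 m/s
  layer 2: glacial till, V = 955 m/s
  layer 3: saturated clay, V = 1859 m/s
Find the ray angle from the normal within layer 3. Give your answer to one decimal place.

Snell's law across each interface conserves sin θ / V, so sin θ_3 = V_3·sin θ₁/V₁.
sin θ_3 = 1859 × sin 7.3° / 544 = 0.4342.
θ_3 = 25.74° from the vertical.

25.7°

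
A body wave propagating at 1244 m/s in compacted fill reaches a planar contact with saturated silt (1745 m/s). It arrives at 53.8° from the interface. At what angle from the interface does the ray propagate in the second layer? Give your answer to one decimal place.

Convert to the normal: θ₁ = 90° − 53.8° = 36.2°.
sin θ₁/V₁ = sin θ₂/V₂ ⇒ sin θ₂ = 1745·sin 36.2°/1244 = 1745·0.5906/1244 = 0.8285.
θ₂ = arcsin 0.8285 = 55.94° from the normal.
From the interface: 90° − 55.94° = 34.06°.

34.1°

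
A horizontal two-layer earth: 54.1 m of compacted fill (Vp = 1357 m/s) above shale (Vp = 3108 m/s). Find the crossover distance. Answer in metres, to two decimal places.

172.78 m

x_cross = 2h·√((V₂+V₁)/(V₂−V₁)).
(V₂+V₁)/(V₂−V₁) = (3108+1357)/(3108−1357) = 2.5500; √ = 1.5969.
x_cross = 2·54.1·1.5969 = 172.78 m.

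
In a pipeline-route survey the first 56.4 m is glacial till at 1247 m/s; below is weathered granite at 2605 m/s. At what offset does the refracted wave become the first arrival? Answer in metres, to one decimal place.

190.0 m

x_cross = 2h·√((V₂+V₁)/(V₂−V₁)).
(V₂+V₁)/(V₂−V₁) = (2605+1247)/(2605−1247) = 2.8365; √ = 1.6842.
x_cross = 2·56.4·1.6842 = 189.98 m.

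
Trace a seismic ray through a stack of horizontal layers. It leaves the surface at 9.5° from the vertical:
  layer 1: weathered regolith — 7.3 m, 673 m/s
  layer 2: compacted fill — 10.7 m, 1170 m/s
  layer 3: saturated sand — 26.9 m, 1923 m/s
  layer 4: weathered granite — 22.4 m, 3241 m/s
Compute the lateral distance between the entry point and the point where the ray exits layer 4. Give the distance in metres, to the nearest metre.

48 m

Apply Snell's law at each interface; in layer i the horizontal offset is hᵢ·tan θᵢ.
Layer 1: θ = 9.50°; offset = 7.3·tan 9.50° = 1.222 m.
Layer 2: sin θ = 1170·sin 9.5°/673 = 0.2869, θ = 16.67°; offset = 10.7·tan 16.67° = 3.205 m.
Layer 3: sin θ = 1923·sin 9.5°/673 = 0.4716, θ = 28.14°; offset = 26.9·tan 28.14° = 14.386 m.
Layer 4: sin θ = 3241·sin 9.5°/673 = 0.7948, θ = 52.64°; offset = 22.4·tan 52.64° = 29.339 m.
Total horizontal offset = 48.152 m.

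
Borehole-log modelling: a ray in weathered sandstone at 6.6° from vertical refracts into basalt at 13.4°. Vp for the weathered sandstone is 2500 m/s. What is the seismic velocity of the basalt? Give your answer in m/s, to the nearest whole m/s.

5041 m/s

sin 6.6° = 0.1149; sin 13.4° = 0.2317.
V₂ = V₁·(sin θ₂/sin θ₁) = 2500·(0.2317/0.1149) = 5040.75 m/s.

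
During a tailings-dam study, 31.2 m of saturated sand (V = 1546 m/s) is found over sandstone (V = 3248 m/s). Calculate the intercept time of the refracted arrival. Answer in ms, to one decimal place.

θ_c = arcsin(V₁/V₂) = arcsin(1546/3248) = 28.42°; cos θ_c = 0.8795.
tᵢ = 2h·cos θ_c / V₁ = 2·31.2·0.8795 / 1546 = 0.03550 s.

35.5 ms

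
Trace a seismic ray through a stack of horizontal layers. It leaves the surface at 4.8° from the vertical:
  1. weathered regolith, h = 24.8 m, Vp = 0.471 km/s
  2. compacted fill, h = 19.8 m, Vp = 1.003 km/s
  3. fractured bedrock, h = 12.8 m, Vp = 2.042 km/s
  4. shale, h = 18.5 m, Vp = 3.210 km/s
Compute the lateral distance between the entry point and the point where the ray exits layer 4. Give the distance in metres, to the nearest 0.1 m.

23.5 m

Ray parameter p = sin 4.8° / 0.471 km/s = 1.7766e-01 s/km.
Layer 1: θ = 4.80°; offset = 24.8·tan 4.80° = 2.083 m.
Layer 2: sin θ = p·1.003 = 0.1782 → θ = 10.26°; offset = 19.8·tan 10.26° = 3.586 m.
Layer 3: sin θ = p·2.042 = 0.3628 → θ = 21.27°; offset = 12.8·tan 21.27° = 4.983 m.
Layer 4: sin θ = p·3.210 = 0.5703 → θ = 34.77°; offset = 18.5·tan 34.77° = 12.844 m.
Summing the layer offsets gives 23.495 m.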